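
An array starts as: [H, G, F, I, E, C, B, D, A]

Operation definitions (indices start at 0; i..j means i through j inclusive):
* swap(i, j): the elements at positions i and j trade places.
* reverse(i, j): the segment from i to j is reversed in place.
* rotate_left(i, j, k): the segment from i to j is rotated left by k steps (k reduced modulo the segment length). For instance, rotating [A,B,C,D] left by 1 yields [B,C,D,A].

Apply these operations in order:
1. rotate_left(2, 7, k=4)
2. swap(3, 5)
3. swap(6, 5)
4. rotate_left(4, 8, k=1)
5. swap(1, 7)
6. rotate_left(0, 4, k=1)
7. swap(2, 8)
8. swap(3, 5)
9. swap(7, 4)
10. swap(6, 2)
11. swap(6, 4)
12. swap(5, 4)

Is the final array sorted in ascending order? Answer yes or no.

After 1 (rotate_left(2, 7, k=4)): [H, G, B, D, F, I, E, C, A]
After 2 (swap(3, 5)): [H, G, B, I, F, D, E, C, A]
After 3 (swap(6, 5)): [H, G, B, I, F, E, D, C, A]
After 4 (rotate_left(4, 8, k=1)): [H, G, B, I, E, D, C, A, F]
After 5 (swap(1, 7)): [H, A, B, I, E, D, C, G, F]
After 6 (rotate_left(0, 4, k=1)): [A, B, I, E, H, D, C, G, F]
After 7 (swap(2, 8)): [A, B, F, E, H, D, C, G, I]
After 8 (swap(3, 5)): [A, B, F, D, H, E, C, G, I]
After 9 (swap(7, 4)): [A, B, F, D, G, E, C, H, I]
After 10 (swap(6, 2)): [A, B, C, D, G, E, F, H, I]
After 11 (swap(6, 4)): [A, B, C, D, F, E, G, H, I]
After 12 (swap(5, 4)): [A, B, C, D, E, F, G, H, I]

Answer: yes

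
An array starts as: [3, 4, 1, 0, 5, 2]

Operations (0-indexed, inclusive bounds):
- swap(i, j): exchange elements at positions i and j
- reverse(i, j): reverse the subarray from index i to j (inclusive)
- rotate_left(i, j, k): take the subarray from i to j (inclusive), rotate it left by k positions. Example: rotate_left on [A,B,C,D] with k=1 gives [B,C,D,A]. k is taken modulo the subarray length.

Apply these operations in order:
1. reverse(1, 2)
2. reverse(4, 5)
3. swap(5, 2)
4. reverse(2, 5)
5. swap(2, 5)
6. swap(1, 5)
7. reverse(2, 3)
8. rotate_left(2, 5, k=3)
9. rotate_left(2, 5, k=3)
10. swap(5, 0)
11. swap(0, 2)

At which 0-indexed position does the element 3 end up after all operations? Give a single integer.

Answer: 5

Derivation:
After 1 (reverse(1, 2)): [3, 1, 4, 0, 5, 2]
After 2 (reverse(4, 5)): [3, 1, 4, 0, 2, 5]
After 3 (swap(5, 2)): [3, 1, 5, 0, 2, 4]
After 4 (reverse(2, 5)): [3, 1, 4, 2, 0, 5]
After 5 (swap(2, 5)): [3, 1, 5, 2, 0, 4]
After 6 (swap(1, 5)): [3, 4, 5, 2, 0, 1]
After 7 (reverse(2, 3)): [3, 4, 2, 5, 0, 1]
After 8 (rotate_left(2, 5, k=3)): [3, 4, 1, 2, 5, 0]
After 9 (rotate_left(2, 5, k=3)): [3, 4, 0, 1, 2, 5]
After 10 (swap(5, 0)): [5, 4, 0, 1, 2, 3]
After 11 (swap(0, 2)): [0, 4, 5, 1, 2, 3]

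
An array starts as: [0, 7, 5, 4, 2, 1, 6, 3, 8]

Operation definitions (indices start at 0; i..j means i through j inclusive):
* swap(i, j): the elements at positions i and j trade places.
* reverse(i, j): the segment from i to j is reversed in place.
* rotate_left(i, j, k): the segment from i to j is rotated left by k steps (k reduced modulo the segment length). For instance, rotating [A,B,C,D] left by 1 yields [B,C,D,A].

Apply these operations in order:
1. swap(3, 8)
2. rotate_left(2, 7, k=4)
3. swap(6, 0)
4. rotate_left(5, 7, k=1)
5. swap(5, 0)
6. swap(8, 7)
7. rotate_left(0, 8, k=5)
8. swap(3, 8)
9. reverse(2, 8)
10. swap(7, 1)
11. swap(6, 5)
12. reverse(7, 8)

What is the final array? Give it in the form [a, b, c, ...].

After 1 (swap(3, 8)): [0, 7, 5, 8, 2, 1, 6, 3, 4]
After 2 (rotate_left(2, 7, k=4)): [0, 7, 6, 3, 5, 8, 2, 1, 4]
After 3 (swap(6, 0)): [2, 7, 6, 3, 5, 8, 0, 1, 4]
After 4 (rotate_left(5, 7, k=1)): [2, 7, 6, 3, 5, 0, 1, 8, 4]
After 5 (swap(5, 0)): [0, 7, 6, 3, 5, 2, 1, 8, 4]
After 6 (swap(8, 7)): [0, 7, 6, 3, 5, 2, 1, 4, 8]
After 7 (rotate_left(0, 8, k=5)): [2, 1, 4, 8, 0, 7, 6, 3, 5]
After 8 (swap(3, 8)): [2, 1, 4, 5, 0, 7, 6, 3, 8]
After 9 (reverse(2, 8)): [2, 1, 8, 3, 6, 7, 0, 5, 4]
After 10 (swap(7, 1)): [2, 5, 8, 3, 6, 7, 0, 1, 4]
After 11 (swap(6, 5)): [2, 5, 8, 3, 6, 0, 7, 1, 4]
After 12 (reverse(7, 8)): [2, 5, 8, 3, 6, 0, 7, 4, 1]

Answer: [2, 5, 8, 3, 6, 0, 7, 4, 1]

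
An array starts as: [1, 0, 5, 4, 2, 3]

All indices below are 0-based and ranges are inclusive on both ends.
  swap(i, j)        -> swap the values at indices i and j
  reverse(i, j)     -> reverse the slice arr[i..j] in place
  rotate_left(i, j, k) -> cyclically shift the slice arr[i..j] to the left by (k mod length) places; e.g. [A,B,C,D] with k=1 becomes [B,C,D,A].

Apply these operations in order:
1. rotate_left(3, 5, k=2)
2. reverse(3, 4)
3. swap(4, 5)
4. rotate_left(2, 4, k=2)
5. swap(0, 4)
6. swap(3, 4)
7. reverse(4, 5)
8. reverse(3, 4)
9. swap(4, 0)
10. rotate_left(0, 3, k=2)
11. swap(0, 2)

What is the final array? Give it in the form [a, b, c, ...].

After 1 (rotate_left(3, 5, k=2)): [1, 0, 5, 3, 4, 2]
After 2 (reverse(3, 4)): [1, 0, 5, 4, 3, 2]
After 3 (swap(4, 5)): [1, 0, 5, 4, 2, 3]
After 4 (rotate_left(2, 4, k=2)): [1, 0, 2, 5, 4, 3]
After 5 (swap(0, 4)): [4, 0, 2, 5, 1, 3]
After 6 (swap(3, 4)): [4, 0, 2, 1, 5, 3]
After 7 (reverse(4, 5)): [4, 0, 2, 1, 3, 5]
After 8 (reverse(3, 4)): [4, 0, 2, 3, 1, 5]
After 9 (swap(4, 0)): [1, 0, 2, 3, 4, 5]
After 10 (rotate_left(0, 3, k=2)): [2, 3, 1, 0, 4, 5]
After 11 (swap(0, 2)): [1, 3, 2, 0, 4, 5]

Answer: [1, 3, 2, 0, 4, 5]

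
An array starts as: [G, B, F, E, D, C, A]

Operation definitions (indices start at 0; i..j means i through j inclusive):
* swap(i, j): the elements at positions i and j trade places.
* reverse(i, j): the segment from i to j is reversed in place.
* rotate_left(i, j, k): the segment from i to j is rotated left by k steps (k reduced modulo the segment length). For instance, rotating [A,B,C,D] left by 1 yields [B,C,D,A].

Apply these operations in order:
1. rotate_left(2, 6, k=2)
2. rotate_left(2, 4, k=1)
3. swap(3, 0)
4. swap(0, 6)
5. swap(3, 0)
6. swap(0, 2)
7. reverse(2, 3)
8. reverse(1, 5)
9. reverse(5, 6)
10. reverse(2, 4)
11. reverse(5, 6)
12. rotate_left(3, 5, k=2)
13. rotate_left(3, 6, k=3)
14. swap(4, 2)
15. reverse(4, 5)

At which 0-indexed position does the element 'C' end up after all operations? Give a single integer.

Answer: 0

Derivation:
After 1 (rotate_left(2, 6, k=2)): [G, B, D, C, A, F, E]
After 2 (rotate_left(2, 4, k=1)): [G, B, C, A, D, F, E]
After 3 (swap(3, 0)): [A, B, C, G, D, F, E]
After 4 (swap(0, 6)): [E, B, C, G, D, F, A]
After 5 (swap(3, 0)): [G, B, C, E, D, F, A]
After 6 (swap(0, 2)): [C, B, G, E, D, F, A]
After 7 (reverse(2, 3)): [C, B, E, G, D, F, A]
After 8 (reverse(1, 5)): [C, F, D, G, E, B, A]
After 9 (reverse(5, 6)): [C, F, D, G, E, A, B]
After 10 (reverse(2, 4)): [C, F, E, G, D, A, B]
After 11 (reverse(5, 6)): [C, F, E, G, D, B, A]
After 12 (rotate_left(3, 5, k=2)): [C, F, E, B, G, D, A]
After 13 (rotate_left(3, 6, k=3)): [C, F, E, A, B, G, D]
After 14 (swap(4, 2)): [C, F, B, A, E, G, D]
After 15 (reverse(4, 5)): [C, F, B, A, G, E, D]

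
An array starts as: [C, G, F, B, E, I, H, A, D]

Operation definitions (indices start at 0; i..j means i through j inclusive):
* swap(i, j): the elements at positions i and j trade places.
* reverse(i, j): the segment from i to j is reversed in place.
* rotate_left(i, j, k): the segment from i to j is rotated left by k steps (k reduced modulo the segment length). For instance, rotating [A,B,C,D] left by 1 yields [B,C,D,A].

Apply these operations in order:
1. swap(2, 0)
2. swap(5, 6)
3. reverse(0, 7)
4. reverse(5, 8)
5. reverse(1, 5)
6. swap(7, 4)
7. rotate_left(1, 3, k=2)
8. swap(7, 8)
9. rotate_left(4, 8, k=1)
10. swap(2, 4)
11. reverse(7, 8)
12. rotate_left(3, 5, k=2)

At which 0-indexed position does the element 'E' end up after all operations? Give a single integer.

After 1 (swap(2, 0)): [F, G, C, B, E, I, H, A, D]
After 2 (swap(5, 6)): [F, G, C, B, E, H, I, A, D]
After 3 (reverse(0, 7)): [A, I, H, E, B, C, G, F, D]
After 4 (reverse(5, 8)): [A, I, H, E, B, D, F, G, C]
After 5 (reverse(1, 5)): [A, D, B, E, H, I, F, G, C]
After 6 (swap(7, 4)): [A, D, B, E, G, I, F, H, C]
After 7 (rotate_left(1, 3, k=2)): [A, E, D, B, G, I, F, H, C]
After 8 (swap(7, 8)): [A, E, D, B, G, I, F, C, H]
After 9 (rotate_left(4, 8, k=1)): [A, E, D, B, I, F, C, H, G]
After 10 (swap(2, 4)): [A, E, I, B, D, F, C, H, G]
After 11 (reverse(7, 8)): [A, E, I, B, D, F, C, G, H]
After 12 (rotate_left(3, 5, k=2)): [A, E, I, F, B, D, C, G, H]

Answer: 1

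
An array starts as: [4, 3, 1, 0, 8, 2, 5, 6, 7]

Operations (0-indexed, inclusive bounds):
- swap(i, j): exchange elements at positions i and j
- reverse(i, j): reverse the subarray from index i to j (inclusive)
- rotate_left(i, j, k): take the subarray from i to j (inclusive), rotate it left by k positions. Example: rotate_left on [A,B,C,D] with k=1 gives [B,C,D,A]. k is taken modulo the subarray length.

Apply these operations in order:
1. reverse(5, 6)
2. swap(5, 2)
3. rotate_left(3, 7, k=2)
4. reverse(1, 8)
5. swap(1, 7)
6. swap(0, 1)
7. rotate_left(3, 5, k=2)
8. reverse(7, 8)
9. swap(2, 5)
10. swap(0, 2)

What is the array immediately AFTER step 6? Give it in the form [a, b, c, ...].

After 1 (reverse(5, 6)): [4, 3, 1, 0, 8, 5, 2, 6, 7]
After 2 (swap(5, 2)): [4, 3, 5, 0, 8, 1, 2, 6, 7]
After 3 (rotate_left(3, 7, k=2)): [4, 3, 5, 1, 2, 6, 0, 8, 7]
After 4 (reverse(1, 8)): [4, 7, 8, 0, 6, 2, 1, 5, 3]
After 5 (swap(1, 7)): [4, 5, 8, 0, 6, 2, 1, 7, 3]
After 6 (swap(0, 1)): [5, 4, 8, 0, 6, 2, 1, 7, 3]

Answer: [5, 4, 8, 0, 6, 2, 1, 7, 3]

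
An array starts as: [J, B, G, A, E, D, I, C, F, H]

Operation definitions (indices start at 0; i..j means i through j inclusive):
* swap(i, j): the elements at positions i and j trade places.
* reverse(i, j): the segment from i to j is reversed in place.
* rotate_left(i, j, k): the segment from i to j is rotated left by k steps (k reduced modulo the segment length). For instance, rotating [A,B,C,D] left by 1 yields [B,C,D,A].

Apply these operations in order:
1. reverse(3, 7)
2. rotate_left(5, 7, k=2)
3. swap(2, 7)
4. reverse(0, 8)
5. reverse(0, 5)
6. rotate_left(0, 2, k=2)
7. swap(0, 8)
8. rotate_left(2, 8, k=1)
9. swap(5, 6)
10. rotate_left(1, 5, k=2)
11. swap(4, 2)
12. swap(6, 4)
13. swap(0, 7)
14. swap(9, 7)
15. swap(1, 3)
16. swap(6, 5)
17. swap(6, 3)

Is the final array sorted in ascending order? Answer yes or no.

After 1 (reverse(3, 7)): [J, B, G, C, I, D, E, A, F, H]
After 2 (rotate_left(5, 7, k=2)): [J, B, G, C, I, A, D, E, F, H]
After 3 (swap(2, 7)): [J, B, E, C, I, A, D, G, F, H]
After 4 (reverse(0, 8)): [F, G, D, A, I, C, E, B, J, H]
After 5 (reverse(0, 5)): [C, I, A, D, G, F, E, B, J, H]
After 6 (rotate_left(0, 2, k=2)): [A, C, I, D, G, F, E, B, J, H]
After 7 (swap(0, 8)): [J, C, I, D, G, F, E, B, A, H]
After 8 (rotate_left(2, 8, k=1)): [J, C, D, G, F, E, B, A, I, H]
After 9 (swap(5, 6)): [J, C, D, G, F, B, E, A, I, H]
After 10 (rotate_left(1, 5, k=2)): [J, G, F, B, C, D, E, A, I, H]
After 11 (swap(4, 2)): [J, G, C, B, F, D, E, A, I, H]
After 12 (swap(6, 4)): [J, G, C, B, E, D, F, A, I, H]
After 13 (swap(0, 7)): [A, G, C, B, E, D, F, J, I, H]
After 14 (swap(9, 7)): [A, G, C, B, E, D, F, H, I, J]
After 15 (swap(1, 3)): [A, B, C, G, E, D, F, H, I, J]
After 16 (swap(6, 5)): [A, B, C, G, E, F, D, H, I, J]
After 17 (swap(6, 3)): [A, B, C, D, E, F, G, H, I, J]

Answer: yes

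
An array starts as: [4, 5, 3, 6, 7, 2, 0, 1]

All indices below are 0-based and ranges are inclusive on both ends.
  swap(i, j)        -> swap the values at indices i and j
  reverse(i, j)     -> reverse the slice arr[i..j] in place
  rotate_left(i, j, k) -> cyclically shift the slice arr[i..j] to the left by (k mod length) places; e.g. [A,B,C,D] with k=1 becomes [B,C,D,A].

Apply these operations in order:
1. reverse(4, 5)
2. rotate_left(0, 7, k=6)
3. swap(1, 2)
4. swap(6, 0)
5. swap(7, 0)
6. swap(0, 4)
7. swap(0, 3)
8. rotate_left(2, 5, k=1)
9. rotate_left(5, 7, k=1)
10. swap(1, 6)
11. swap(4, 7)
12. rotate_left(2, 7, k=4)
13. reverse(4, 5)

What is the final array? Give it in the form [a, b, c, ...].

After 1 (reverse(4, 5)): [4, 5, 3, 6, 2, 7, 0, 1]
After 2 (rotate_left(0, 7, k=6)): [0, 1, 4, 5, 3, 6, 2, 7]
After 3 (swap(1, 2)): [0, 4, 1, 5, 3, 6, 2, 7]
After 4 (swap(6, 0)): [2, 4, 1, 5, 3, 6, 0, 7]
After 5 (swap(7, 0)): [7, 4, 1, 5, 3, 6, 0, 2]
After 6 (swap(0, 4)): [3, 4, 1, 5, 7, 6, 0, 2]
After 7 (swap(0, 3)): [5, 4, 1, 3, 7, 6, 0, 2]
After 8 (rotate_left(2, 5, k=1)): [5, 4, 3, 7, 6, 1, 0, 2]
After 9 (rotate_left(5, 7, k=1)): [5, 4, 3, 7, 6, 0, 2, 1]
After 10 (swap(1, 6)): [5, 2, 3, 7, 6, 0, 4, 1]
After 11 (swap(4, 7)): [5, 2, 3, 7, 1, 0, 4, 6]
After 12 (rotate_left(2, 7, k=4)): [5, 2, 4, 6, 3, 7, 1, 0]
After 13 (reverse(4, 5)): [5, 2, 4, 6, 7, 3, 1, 0]

Answer: [5, 2, 4, 6, 7, 3, 1, 0]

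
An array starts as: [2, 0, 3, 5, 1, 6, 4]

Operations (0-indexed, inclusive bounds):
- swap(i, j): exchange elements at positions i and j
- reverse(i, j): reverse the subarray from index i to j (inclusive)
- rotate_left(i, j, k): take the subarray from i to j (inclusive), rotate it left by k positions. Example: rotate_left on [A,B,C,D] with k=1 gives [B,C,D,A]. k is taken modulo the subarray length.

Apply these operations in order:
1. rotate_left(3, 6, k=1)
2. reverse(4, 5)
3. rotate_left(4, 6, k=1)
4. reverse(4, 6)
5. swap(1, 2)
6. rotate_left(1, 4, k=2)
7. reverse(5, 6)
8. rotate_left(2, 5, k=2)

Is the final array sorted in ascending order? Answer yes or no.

Answer: no

Derivation:
After 1 (rotate_left(3, 6, k=1)): [2, 0, 3, 1, 6, 4, 5]
After 2 (reverse(4, 5)): [2, 0, 3, 1, 4, 6, 5]
After 3 (rotate_left(4, 6, k=1)): [2, 0, 3, 1, 6, 5, 4]
After 4 (reverse(4, 6)): [2, 0, 3, 1, 4, 5, 6]
After 5 (swap(1, 2)): [2, 3, 0, 1, 4, 5, 6]
After 6 (rotate_left(1, 4, k=2)): [2, 1, 4, 3, 0, 5, 6]
After 7 (reverse(5, 6)): [2, 1, 4, 3, 0, 6, 5]
After 8 (rotate_left(2, 5, k=2)): [2, 1, 0, 6, 4, 3, 5]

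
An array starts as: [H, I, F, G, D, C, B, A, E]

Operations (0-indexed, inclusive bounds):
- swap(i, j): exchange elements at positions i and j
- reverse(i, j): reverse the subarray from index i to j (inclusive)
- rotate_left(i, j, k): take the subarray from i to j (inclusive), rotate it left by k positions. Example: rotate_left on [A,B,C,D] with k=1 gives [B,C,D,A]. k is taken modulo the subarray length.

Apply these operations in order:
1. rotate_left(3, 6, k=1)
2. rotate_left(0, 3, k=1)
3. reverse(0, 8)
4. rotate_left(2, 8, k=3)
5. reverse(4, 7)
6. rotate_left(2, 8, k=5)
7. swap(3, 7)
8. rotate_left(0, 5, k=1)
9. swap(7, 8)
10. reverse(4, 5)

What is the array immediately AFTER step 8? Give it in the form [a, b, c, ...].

Answer: [A, F, G, H, D, E, B, C, I]

Derivation:
After 1 (rotate_left(3, 6, k=1)): [H, I, F, D, C, B, G, A, E]
After 2 (rotate_left(0, 3, k=1)): [I, F, D, H, C, B, G, A, E]
After 3 (reverse(0, 8)): [E, A, G, B, C, H, D, F, I]
After 4 (rotate_left(2, 8, k=3)): [E, A, H, D, F, I, G, B, C]
After 5 (reverse(4, 7)): [E, A, H, D, B, G, I, F, C]
After 6 (rotate_left(2, 8, k=5)): [E, A, F, C, H, D, B, G, I]
After 7 (swap(3, 7)): [E, A, F, G, H, D, B, C, I]
After 8 (rotate_left(0, 5, k=1)): [A, F, G, H, D, E, B, C, I]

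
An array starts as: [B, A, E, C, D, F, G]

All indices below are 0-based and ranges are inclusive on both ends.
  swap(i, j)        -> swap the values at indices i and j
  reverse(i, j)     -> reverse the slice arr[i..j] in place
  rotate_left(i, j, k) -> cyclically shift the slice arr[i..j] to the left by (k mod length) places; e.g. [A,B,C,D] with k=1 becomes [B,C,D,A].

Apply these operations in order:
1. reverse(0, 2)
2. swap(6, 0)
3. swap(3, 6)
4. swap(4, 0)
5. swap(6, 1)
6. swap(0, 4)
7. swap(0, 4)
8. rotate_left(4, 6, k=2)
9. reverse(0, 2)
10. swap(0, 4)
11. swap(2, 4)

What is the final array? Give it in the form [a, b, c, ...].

Answer: [A, C, B, E, D, G, F]

Derivation:
After 1 (reverse(0, 2)): [E, A, B, C, D, F, G]
After 2 (swap(6, 0)): [G, A, B, C, D, F, E]
After 3 (swap(3, 6)): [G, A, B, E, D, F, C]
After 4 (swap(4, 0)): [D, A, B, E, G, F, C]
After 5 (swap(6, 1)): [D, C, B, E, G, F, A]
After 6 (swap(0, 4)): [G, C, B, E, D, F, A]
After 7 (swap(0, 4)): [D, C, B, E, G, F, A]
After 8 (rotate_left(4, 6, k=2)): [D, C, B, E, A, G, F]
After 9 (reverse(0, 2)): [B, C, D, E, A, G, F]
After 10 (swap(0, 4)): [A, C, D, E, B, G, F]
After 11 (swap(2, 4)): [A, C, B, E, D, G, F]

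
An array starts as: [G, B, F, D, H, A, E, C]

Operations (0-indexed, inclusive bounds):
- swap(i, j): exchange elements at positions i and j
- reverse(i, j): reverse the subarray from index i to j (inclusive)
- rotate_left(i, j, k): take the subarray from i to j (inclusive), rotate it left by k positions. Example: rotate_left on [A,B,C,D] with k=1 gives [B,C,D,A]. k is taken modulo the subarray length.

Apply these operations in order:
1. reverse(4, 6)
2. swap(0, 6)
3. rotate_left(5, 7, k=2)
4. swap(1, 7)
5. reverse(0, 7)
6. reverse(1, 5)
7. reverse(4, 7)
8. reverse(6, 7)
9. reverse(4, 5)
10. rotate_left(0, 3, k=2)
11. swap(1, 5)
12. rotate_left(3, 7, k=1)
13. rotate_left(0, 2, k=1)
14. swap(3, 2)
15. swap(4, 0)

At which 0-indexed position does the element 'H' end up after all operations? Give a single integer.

Answer: 4

Derivation:
After 1 (reverse(4, 6)): [G, B, F, D, E, A, H, C]
After 2 (swap(0, 6)): [H, B, F, D, E, A, G, C]
After 3 (rotate_left(5, 7, k=2)): [H, B, F, D, E, C, A, G]
After 4 (swap(1, 7)): [H, G, F, D, E, C, A, B]
After 5 (reverse(0, 7)): [B, A, C, E, D, F, G, H]
After 6 (reverse(1, 5)): [B, F, D, E, C, A, G, H]
After 7 (reverse(4, 7)): [B, F, D, E, H, G, A, C]
After 8 (reverse(6, 7)): [B, F, D, E, H, G, C, A]
After 9 (reverse(4, 5)): [B, F, D, E, G, H, C, A]
After 10 (rotate_left(0, 3, k=2)): [D, E, B, F, G, H, C, A]
After 11 (swap(1, 5)): [D, H, B, F, G, E, C, A]
After 12 (rotate_left(3, 7, k=1)): [D, H, B, G, E, C, A, F]
After 13 (rotate_left(0, 2, k=1)): [H, B, D, G, E, C, A, F]
After 14 (swap(3, 2)): [H, B, G, D, E, C, A, F]
After 15 (swap(4, 0)): [E, B, G, D, H, C, A, F]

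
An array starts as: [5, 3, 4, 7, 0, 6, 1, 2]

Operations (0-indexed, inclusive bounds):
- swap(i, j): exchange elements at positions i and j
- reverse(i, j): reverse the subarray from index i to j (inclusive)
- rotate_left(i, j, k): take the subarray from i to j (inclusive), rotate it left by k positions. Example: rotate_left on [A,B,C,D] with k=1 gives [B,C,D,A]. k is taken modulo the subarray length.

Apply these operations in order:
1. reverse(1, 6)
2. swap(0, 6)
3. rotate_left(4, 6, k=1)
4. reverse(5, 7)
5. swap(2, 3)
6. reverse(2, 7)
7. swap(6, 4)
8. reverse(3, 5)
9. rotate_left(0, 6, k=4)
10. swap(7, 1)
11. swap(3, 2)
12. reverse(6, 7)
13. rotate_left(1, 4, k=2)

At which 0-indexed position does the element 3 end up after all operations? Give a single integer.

After 1 (reverse(1, 6)): [5, 1, 6, 0, 7, 4, 3, 2]
After 2 (swap(0, 6)): [3, 1, 6, 0, 7, 4, 5, 2]
After 3 (rotate_left(4, 6, k=1)): [3, 1, 6, 0, 4, 5, 7, 2]
After 4 (reverse(5, 7)): [3, 1, 6, 0, 4, 2, 7, 5]
After 5 (swap(2, 3)): [3, 1, 0, 6, 4, 2, 7, 5]
After 6 (reverse(2, 7)): [3, 1, 5, 7, 2, 4, 6, 0]
After 7 (swap(6, 4)): [3, 1, 5, 7, 6, 4, 2, 0]
After 8 (reverse(3, 5)): [3, 1, 5, 4, 6, 7, 2, 0]
After 9 (rotate_left(0, 6, k=4)): [6, 7, 2, 3, 1, 5, 4, 0]
After 10 (swap(7, 1)): [6, 0, 2, 3, 1, 5, 4, 7]
After 11 (swap(3, 2)): [6, 0, 3, 2, 1, 5, 4, 7]
After 12 (reverse(6, 7)): [6, 0, 3, 2, 1, 5, 7, 4]
After 13 (rotate_left(1, 4, k=2)): [6, 2, 1, 0, 3, 5, 7, 4]

Answer: 4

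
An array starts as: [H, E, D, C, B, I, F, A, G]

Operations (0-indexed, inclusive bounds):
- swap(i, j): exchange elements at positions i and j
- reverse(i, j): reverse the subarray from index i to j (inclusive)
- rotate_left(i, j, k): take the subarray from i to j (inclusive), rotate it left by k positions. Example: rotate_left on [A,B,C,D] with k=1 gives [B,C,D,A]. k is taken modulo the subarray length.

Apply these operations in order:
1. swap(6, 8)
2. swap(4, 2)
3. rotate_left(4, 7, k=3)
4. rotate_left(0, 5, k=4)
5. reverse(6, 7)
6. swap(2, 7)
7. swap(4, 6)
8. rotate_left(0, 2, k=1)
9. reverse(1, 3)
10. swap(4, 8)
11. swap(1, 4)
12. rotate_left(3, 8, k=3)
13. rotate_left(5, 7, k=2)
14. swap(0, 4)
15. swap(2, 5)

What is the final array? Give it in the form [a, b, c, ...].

Answer: [H, F, E, B, D, A, G, I, C]

Derivation:
After 1 (swap(6, 8)): [H, E, D, C, B, I, G, A, F]
After 2 (swap(4, 2)): [H, E, B, C, D, I, G, A, F]
After 3 (rotate_left(4, 7, k=3)): [H, E, B, C, A, D, I, G, F]
After 4 (rotate_left(0, 5, k=4)): [A, D, H, E, B, C, I, G, F]
After 5 (reverse(6, 7)): [A, D, H, E, B, C, G, I, F]
After 6 (swap(2, 7)): [A, D, I, E, B, C, G, H, F]
After 7 (swap(4, 6)): [A, D, I, E, G, C, B, H, F]
After 8 (rotate_left(0, 2, k=1)): [D, I, A, E, G, C, B, H, F]
After 9 (reverse(1, 3)): [D, E, A, I, G, C, B, H, F]
After 10 (swap(4, 8)): [D, E, A, I, F, C, B, H, G]
After 11 (swap(1, 4)): [D, F, A, I, E, C, B, H, G]
After 12 (rotate_left(3, 8, k=3)): [D, F, A, B, H, G, I, E, C]
After 13 (rotate_left(5, 7, k=2)): [D, F, A, B, H, E, G, I, C]
After 14 (swap(0, 4)): [H, F, A, B, D, E, G, I, C]
After 15 (swap(2, 5)): [H, F, E, B, D, A, G, I, C]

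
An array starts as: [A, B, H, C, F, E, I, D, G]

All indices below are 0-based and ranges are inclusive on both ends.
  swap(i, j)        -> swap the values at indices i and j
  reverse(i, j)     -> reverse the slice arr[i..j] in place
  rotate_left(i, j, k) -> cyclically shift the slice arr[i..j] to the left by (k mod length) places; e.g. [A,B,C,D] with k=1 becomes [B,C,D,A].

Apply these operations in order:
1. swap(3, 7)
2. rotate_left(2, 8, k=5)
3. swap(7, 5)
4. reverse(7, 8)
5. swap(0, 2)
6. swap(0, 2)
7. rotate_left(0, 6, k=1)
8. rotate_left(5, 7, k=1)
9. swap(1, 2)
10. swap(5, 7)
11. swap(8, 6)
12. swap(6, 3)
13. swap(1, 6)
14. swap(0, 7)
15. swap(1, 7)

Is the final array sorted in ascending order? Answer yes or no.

Answer: yes

Derivation:
After 1 (swap(3, 7)): [A, B, H, D, F, E, I, C, G]
After 2 (rotate_left(2, 8, k=5)): [A, B, C, G, H, D, F, E, I]
After 3 (swap(7, 5)): [A, B, C, G, H, E, F, D, I]
After 4 (reverse(7, 8)): [A, B, C, G, H, E, F, I, D]
After 5 (swap(0, 2)): [C, B, A, G, H, E, F, I, D]
After 6 (swap(0, 2)): [A, B, C, G, H, E, F, I, D]
After 7 (rotate_left(0, 6, k=1)): [B, C, G, H, E, F, A, I, D]
After 8 (rotate_left(5, 7, k=1)): [B, C, G, H, E, A, I, F, D]
After 9 (swap(1, 2)): [B, G, C, H, E, A, I, F, D]
After 10 (swap(5, 7)): [B, G, C, H, E, F, I, A, D]
After 11 (swap(8, 6)): [B, G, C, H, E, F, D, A, I]
After 12 (swap(6, 3)): [B, G, C, D, E, F, H, A, I]
After 13 (swap(1, 6)): [B, H, C, D, E, F, G, A, I]
After 14 (swap(0, 7)): [A, H, C, D, E, F, G, B, I]
After 15 (swap(1, 7)): [A, B, C, D, E, F, G, H, I]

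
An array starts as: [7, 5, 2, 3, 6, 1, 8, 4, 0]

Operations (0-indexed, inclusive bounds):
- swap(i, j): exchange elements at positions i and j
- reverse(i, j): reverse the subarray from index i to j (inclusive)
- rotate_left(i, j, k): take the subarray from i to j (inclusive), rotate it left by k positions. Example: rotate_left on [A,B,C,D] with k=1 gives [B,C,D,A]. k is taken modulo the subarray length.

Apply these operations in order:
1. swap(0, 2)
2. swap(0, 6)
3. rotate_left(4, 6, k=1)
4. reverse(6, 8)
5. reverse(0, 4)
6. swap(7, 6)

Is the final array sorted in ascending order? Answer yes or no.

Answer: no

Derivation:
After 1 (swap(0, 2)): [2, 5, 7, 3, 6, 1, 8, 4, 0]
After 2 (swap(0, 6)): [8, 5, 7, 3, 6, 1, 2, 4, 0]
After 3 (rotate_left(4, 6, k=1)): [8, 5, 7, 3, 1, 2, 6, 4, 0]
After 4 (reverse(6, 8)): [8, 5, 7, 3, 1, 2, 0, 4, 6]
After 5 (reverse(0, 4)): [1, 3, 7, 5, 8, 2, 0, 4, 6]
After 6 (swap(7, 6)): [1, 3, 7, 5, 8, 2, 4, 0, 6]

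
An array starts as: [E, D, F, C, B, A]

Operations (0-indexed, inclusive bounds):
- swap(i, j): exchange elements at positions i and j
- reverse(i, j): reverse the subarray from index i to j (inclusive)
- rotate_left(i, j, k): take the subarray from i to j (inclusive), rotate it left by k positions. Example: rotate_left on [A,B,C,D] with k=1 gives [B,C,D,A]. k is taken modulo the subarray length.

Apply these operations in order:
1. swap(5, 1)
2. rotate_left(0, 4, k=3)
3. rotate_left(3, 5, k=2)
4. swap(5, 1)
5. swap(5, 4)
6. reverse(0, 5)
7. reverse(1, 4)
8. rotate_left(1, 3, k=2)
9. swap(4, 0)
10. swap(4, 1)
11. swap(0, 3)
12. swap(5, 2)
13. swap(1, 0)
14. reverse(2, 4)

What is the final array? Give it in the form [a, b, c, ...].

Answer: [A, E, D, B, C, F]

Derivation:
After 1 (swap(5, 1)): [E, A, F, C, B, D]
After 2 (rotate_left(0, 4, k=3)): [C, B, E, A, F, D]
After 3 (rotate_left(3, 5, k=2)): [C, B, E, D, A, F]
After 4 (swap(5, 1)): [C, F, E, D, A, B]
After 5 (swap(5, 4)): [C, F, E, D, B, A]
After 6 (reverse(0, 5)): [A, B, D, E, F, C]
After 7 (reverse(1, 4)): [A, F, E, D, B, C]
After 8 (rotate_left(1, 3, k=2)): [A, D, F, E, B, C]
After 9 (swap(4, 0)): [B, D, F, E, A, C]
After 10 (swap(4, 1)): [B, A, F, E, D, C]
After 11 (swap(0, 3)): [E, A, F, B, D, C]
After 12 (swap(5, 2)): [E, A, C, B, D, F]
After 13 (swap(1, 0)): [A, E, C, B, D, F]
After 14 (reverse(2, 4)): [A, E, D, B, C, F]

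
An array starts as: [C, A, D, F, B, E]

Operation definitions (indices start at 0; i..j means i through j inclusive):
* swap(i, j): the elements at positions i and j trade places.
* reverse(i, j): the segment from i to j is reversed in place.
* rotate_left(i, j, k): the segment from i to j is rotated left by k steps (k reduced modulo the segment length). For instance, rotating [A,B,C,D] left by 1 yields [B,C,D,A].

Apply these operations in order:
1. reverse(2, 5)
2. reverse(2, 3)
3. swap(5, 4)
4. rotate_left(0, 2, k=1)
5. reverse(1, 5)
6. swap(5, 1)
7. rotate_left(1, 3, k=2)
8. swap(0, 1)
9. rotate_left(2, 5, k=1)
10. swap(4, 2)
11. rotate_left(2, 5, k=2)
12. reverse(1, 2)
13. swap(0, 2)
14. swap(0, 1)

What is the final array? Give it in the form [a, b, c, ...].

Answer: [D, A, E, B, F, C]

Derivation:
After 1 (reverse(2, 5)): [C, A, E, B, F, D]
After 2 (reverse(2, 3)): [C, A, B, E, F, D]
After 3 (swap(5, 4)): [C, A, B, E, D, F]
After 4 (rotate_left(0, 2, k=1)): [A, B, C, E, D, F]
After 5 (reverse(1, 5)): [A, F, D, E, C, B]
After 6 (swap(5, 1)): [A, B, D, E, C, F]
After 7 (rotate_left(1, 3, k=2)): [A, E, B, D, C, F]
After 8 (swap(0, 1)): [E, A, B, D, C, F]
After 9 (rotate_left(2, 5, k=1)): [E, A, D, C, F, B]
After 10 (swap(4, 2)): [E, A, F, C, D, B]
After 11 (rotate_left(2, 5, k=2)): [E, A, D, B, F, C]
After 12 (reverse(1, 2)): [E, D, A, B, F, C]
After 13 (swap(0, 2)): [A, D, E, B, F, C]
After 14 (swap(0, 1)): [D, A, E, B, F, C]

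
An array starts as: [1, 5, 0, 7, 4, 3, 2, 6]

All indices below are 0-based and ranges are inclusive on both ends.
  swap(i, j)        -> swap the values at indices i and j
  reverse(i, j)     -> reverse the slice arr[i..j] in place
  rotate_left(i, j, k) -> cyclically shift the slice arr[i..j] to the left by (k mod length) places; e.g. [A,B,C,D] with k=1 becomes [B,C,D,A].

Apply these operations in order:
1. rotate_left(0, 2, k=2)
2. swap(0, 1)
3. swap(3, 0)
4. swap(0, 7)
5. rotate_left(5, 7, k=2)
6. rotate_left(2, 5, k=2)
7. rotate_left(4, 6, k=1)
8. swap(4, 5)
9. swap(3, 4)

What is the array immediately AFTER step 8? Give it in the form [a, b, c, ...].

Answer: [6, 0, 4, 7, 3, 1, 5, 2]

Derivation:
After 1 (rotate_left(0, 2, k=2)): [0, 1, 5, 7, 4, 3, 2, 6]
After 2 (swap(0, 1)): [1, 0, 5, 7, 4, 3, 2, 6]
After 3 (swap(3, 0)): [7, 0, 5, 1, 4, 3, 2, 6]
After 4 (swap(0, 7)): [6, 0, 5, 1, 4, 3, 2, 7]
After 5 (rotate_left(5, 7, k=2)): [6, 0, 5, 1, 4, 7, 3, 2]
After 6 (rotate_left(2, 5, k=2)): [6, 0, 4, 7, 5, 1, 3, 2]
After 7 (rotate_left(4, 6, k=1)): [6, 0, 4, 7, 1, 3, 5, 2]
After 8 (swap(4, 5)): [6, 0, 4, 7, 3, 1, 5, 2]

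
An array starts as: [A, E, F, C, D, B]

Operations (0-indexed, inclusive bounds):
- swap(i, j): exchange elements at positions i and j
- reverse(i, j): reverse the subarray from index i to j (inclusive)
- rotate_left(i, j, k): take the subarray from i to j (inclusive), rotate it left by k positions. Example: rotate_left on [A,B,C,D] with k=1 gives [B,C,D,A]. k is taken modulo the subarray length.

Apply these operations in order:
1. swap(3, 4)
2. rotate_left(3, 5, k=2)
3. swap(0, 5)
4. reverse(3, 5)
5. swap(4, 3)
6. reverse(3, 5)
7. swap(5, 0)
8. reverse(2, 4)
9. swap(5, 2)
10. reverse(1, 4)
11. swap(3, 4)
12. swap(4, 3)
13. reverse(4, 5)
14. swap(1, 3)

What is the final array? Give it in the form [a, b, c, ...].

Answer: [D, C, B, F, A, E]

Derivation:
After 1 (swap(3, 4)): [A, E, F, D, C, B]
After 2 (rotate_left(3, 5, k=2)): [A, E, F, B, D, C]
After 3 (swap(0, 5)): [C, E, F, B, D, A]
After 4 (reverse(3, 5)): [C, E, F, A, D, B]
After 5 (swap(4, 3)): [C, E, F, D, A, B]
After 6 (reverse(3, 5)): [C, E, F, B, A, D]
After 7 (swap(5, 0)): [D, E, F, B, A, C]
After 8 (reverse(2, 4)): [D, E, A, B, F, C]
After 9 (swap(5, 2)): [D, E, C, B, F, A]
After 10 (reverse(1, 4)): [D, F, B, C, E, A]
After 11 (swap(3, 4)): [D, F, B, E, C, A]
After 12 (swap(4, 3)): [D, F, B, C, E, A]
After 13 (reverse(4, 5)): [D, F, B, C, A, E]
After 14 (swap(1, 3)): [D, C, B, F, A, E]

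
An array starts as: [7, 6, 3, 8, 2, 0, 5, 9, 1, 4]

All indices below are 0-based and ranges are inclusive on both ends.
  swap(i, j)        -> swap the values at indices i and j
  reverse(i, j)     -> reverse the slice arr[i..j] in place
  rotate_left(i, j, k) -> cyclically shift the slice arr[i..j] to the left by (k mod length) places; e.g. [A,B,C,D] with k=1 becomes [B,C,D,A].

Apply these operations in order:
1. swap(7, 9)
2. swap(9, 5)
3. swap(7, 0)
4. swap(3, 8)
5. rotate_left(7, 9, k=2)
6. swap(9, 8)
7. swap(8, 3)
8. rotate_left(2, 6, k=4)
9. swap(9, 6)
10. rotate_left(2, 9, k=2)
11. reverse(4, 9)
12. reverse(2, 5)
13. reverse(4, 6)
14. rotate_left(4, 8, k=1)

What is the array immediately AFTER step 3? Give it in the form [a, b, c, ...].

After 1 (swap(7, 9)): [7, 6, 3, 8, 2, 0, 5, 4, 1, 9]
After 2 (swap(9, 5)): [7, 6, 3, 8, 2, 9, 5, 4, 1, 0]
After 3 (swap(7, 0)): [4, 6, 3, 8, 2, 9, 5, 7, 1, 0]

Answer: [4, 6, 3, 8, 2, 9, 5, 7, 1, 0]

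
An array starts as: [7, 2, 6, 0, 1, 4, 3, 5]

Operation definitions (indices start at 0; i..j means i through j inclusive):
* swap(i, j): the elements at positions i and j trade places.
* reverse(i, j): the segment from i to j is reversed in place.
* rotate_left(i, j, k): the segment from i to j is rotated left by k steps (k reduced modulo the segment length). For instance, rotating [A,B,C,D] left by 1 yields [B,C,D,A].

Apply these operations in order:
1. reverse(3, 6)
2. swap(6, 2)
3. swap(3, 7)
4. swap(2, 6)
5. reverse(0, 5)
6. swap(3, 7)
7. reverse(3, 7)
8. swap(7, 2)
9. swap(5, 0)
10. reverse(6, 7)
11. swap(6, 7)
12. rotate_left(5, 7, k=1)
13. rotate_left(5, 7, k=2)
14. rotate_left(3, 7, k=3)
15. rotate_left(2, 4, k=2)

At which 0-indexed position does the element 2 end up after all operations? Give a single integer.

Answer: 4

Derivation:
After 1 (reverse(3, 6)): [7, 2, 6, 3, 4, 1, 0, 5]
After 2 (swap(6, 2)): [7, 2, 0, 3, 4, 1, 6, 5]
After 3 (swap(3, 7)): [7, 2, 0, 5, 4, 1, 6, 3]
After 4 (swap(2, 6)): [7, 2, 6, 5, 4, 1, 0, 3]
After 5 (reverse(0, 5)): [1, 4, 5, 6, 2, 7, 0, 3]
After 6 (swap(3, 7)): [1, 4, 5, 3, 2, 7, 0, 6]
After 7 (reverse(3, 7)): [1, 4, 5, 6, 0, 7, 2, 3]
After 8 (swap(7, 2)): [1, 4, 3, 6, 0, 7, 2, 5]
After 9 (swap(5, 0)): [7, 4, 3, 6, 0, 1, 2, 5]
After 10 (reverse(6, 7)): [7, 4, 3, 6, 0, 1, 5, 2]
After 11 (swap(6, 7)): [7, 4, 3, 6, 0, 1, 2, 5]
After 12 (rotate_left(5, 7, k=1)): [7, 4, 3, 6, 0, 2, 5, 1]
After 13 (rotate_left(5, 7, k=2)): [7, 4, 3, 6, 0, 1, 2, 5]
After 14 (rotate_left(3, 7, k=3)): [7, 4, 3, 2, 5, 6, 0, 1]
After 15 (rotate_left(2, 4, k=2)): [7, 4, 5, 3, 2, 6, 0, 1]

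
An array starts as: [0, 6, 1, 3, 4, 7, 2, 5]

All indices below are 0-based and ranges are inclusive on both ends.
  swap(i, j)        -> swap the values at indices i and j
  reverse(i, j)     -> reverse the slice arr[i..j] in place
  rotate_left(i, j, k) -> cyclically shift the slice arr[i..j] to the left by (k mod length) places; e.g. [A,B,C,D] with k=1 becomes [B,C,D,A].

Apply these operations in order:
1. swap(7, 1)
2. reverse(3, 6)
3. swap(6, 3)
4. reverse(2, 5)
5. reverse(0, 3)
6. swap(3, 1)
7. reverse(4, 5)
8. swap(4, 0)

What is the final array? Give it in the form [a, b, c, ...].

After 1 (swap(7, 1)): [0, 5, 1, 3, 4, 7, 2, 6]
After 2 (reverse(3, 6)): [0, 5, 1, 2, 7, 4, 3, 6]
After 3 (swap(6, 3)): [0, 5, 1, 3, 7, 4, 2, 6]
After 4 (reverse(2, 5)): [0, 5, 4, 7, 3, 1, 2, 6]
After 5 (reverse(0, 3)): [7, 4, 5, 0, 3, 1, 2, 6]
After 6 (swap(3, 1)): [7, 0, 5, 4, 3, 1, 2, 6]
After 7 (reverse(4, 5)): [7, 0, 5, 4, 1, 3, 2, 6]
After 8 (swap(4, 0)): [1, 0, 5, 4, 7, 3, 2, 6]

Answer: [1, 0, 5, 4, 7, 3, 2, 6]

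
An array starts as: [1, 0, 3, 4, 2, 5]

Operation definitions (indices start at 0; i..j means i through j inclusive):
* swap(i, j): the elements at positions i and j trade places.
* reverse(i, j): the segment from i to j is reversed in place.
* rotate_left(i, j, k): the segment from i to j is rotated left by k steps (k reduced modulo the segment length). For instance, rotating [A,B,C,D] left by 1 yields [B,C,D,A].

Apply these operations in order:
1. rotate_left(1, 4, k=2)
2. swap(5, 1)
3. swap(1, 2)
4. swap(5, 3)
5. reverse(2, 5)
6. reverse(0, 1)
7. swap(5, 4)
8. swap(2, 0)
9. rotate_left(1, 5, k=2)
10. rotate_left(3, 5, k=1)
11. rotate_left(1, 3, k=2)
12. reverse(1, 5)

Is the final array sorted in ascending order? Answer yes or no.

Answer: no

Derivation:
After 1 (rotate_left(1, 4, k=2)): [1, 4, 2, 0, 3, 5]
After 2 (swap(5, 1)): [1, 5, 2, 0, 3, 4]
After 3 (swap(1, 2)): [1, 2, 5, 0, 3, 4]
After 4 (swap(5, 3)): [1, 2, 5, 4, 3, 0]
After 5 (reverse(2, 5)): [1, 2, 0, 3, 4, 5]
After 6 (reverse(0, 1)): [2, 1, 0, 3, 4, 5]
After 7 (swap(5, 4)): [2, 1, 0, 3, 5, 4]
After 8 (swap(2, 0)): [0, 1, 2, 3, 5, 4]
After 9 (rotate_left(1, 5, k=2)): [0, 3, 5, 4, 1, 2]
After 10 (rotate_left(3, 5, k=1)): [0, 3, 5, 1, 2, 4]
After 11 (rotate_left(1, 3, k=2)): [0, 1, 3, 5, 2, 4]
After 12 (reverse(1, 5)): [0, 4, 2, 5, 3, 1]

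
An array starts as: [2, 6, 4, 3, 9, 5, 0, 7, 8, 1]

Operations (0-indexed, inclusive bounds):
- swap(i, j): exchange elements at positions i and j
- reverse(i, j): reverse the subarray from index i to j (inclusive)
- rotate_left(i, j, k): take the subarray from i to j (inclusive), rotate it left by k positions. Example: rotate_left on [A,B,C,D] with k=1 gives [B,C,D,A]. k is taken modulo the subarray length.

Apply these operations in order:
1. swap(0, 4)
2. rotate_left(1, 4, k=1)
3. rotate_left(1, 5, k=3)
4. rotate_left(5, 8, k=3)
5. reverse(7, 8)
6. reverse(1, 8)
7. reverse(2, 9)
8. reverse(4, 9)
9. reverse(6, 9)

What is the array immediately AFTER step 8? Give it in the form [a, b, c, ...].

Answer: [9, 0, 1, 6, 7, 2, 8, 3, 4, 5]

Derivation:
After 1 (swap(0, 4)): [9, 6, 4, 3, 2, 5, 0, 7, 8, 1]
After 2 (rotate_left(1, 4, k=1)): [9, 4, 3, 2, 6, 5, 0, 7, 8, 1]
After 3 (rotate_left(1, 5, k=3)): [9, 6, 5, 4, 3, 2, 0, 7, 8, 1]
After 4 (rotate_left(5, 8, k=3)): [9, 6, 5, 4, 3, 8, 2, 0, 7, 1]
After 5 (reverse(7, 8)): [9, 6, 5, 4, 3, 8, 2, 7, 0, 1]
After 6 (reverse(1, 8)): [9, 0, 7, 2, 8, 3, 4, 5, 6, 1]
After 7 (reverse(2, 9)): [9, 0, 1, 6, 5, 4, 3, 8, 2, 7]
After 8 (reverse(4, 9)): [9, 0, 1, 6, 7, 2, 8, 3, 4, 5]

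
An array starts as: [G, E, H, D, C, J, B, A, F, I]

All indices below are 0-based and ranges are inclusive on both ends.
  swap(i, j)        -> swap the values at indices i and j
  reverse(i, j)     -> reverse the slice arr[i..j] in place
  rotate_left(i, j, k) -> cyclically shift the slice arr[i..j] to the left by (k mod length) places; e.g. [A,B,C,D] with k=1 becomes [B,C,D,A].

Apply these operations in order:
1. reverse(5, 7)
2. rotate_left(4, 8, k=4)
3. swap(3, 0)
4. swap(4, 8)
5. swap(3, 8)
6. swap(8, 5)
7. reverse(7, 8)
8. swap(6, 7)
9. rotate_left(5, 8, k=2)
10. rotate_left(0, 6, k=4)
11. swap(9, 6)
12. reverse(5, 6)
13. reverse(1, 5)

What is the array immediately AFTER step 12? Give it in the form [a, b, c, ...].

Answer: [J, A, B, D, E, I, H, G, C, F]

Derivation:
After 1 (reverse(5, 7)): [G, E, H, D, C, A, B, J, F, I]
After 2 (rotate_left(4, 8, k=4)): [G, E, H, D, F, C, A, B, J, I]
After 3 (swap(3, 0)): [D, E, H, G, F, C, A, B, J, I]
After 4 (swap(4, 8)): [D, E, H, G, J, C, A, B, F, I]
After 5 (swap(3, 8)): [D, E, H, F, J, C, A, B, G, I]
After 6 (swap(8, 5)): [D, E, H, F, J, G, A, B, C, I]
After 7 (reverse(7, 8)): [D, E, H, F, J, G, A, C, B, I]
After 8 (swap(6, 7)): [D, E, H, F, J, G, C, A, B, I]
After 9 (rotate_left(5, 8, k=2)): [D, E, H, F, J, A, B, G, C, I]
After 10 (rotate_left(0, 6, k=4)): [J, A, B, D, E, H, F, G, C, I]
After 11 (swap(9, 6)): [J, A, B, D, E, H, I, G, C, F]
After 12 (reverse(5, 6)): [J, A, B, D, E, I, H, G, C, F]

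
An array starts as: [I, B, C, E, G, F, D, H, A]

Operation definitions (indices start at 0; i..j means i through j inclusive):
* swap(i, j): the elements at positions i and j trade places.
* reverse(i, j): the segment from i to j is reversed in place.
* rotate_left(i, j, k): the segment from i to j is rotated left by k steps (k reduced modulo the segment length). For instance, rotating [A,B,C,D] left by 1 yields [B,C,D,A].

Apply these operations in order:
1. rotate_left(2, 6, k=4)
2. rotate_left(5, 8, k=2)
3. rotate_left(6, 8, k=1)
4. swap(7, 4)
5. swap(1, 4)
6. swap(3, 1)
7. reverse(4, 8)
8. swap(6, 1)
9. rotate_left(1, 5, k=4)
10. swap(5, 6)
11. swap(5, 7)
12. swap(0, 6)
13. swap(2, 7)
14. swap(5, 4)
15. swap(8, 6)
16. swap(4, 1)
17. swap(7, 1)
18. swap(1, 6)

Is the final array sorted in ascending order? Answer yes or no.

After 1 (rotate_left(2, 6, k=4)): [I, B, D, C, E, G, F, H, A]
After 2 (rotate_left(5, 8, k=2)): [I, B, D, C, E, H, A, G, F]
After 3 (rotate_left(6, 8, k=1)): [I, B, D, C, E, H, G, F, A]
After 4 (swap(7, 4)): [I, B, D, C, F, H, G, E, A]
After 5 (swap(1, 4)): [I, F, D, C, B, H, G, E, A]
After 6 (swap(3, 1)): [I, C, D, F, B, H, G, E, A]
After 7 (reverse(4, 8)): [I, C, D, F, A, E, G, H, B]
After 8 (swap(6, 1)): [I, G, D, F, A, E, C, H, B]
After 9 (rotate_left(1, 5, k=4)): [I, E, G, D, F, A, C, H, B]
After 10 (swap(5, 6)): [I, E, G, D, F, C, A, H, B]
After 11 (swap(5, 7)): [I, E, G, D, F, H, A, C, B]
After 12 (swap(0, 6)): [A, E, G, D, F, H, I, C, B]
After 13 (swap(2, 7)): [A, E, C, D, F, H, I, G, B]
After 14 (swap(5, 4)): [A, E, C, D, H, F, I, G, B]
After 15 (swap(8, 6)): [A, E, C, D, H, F, B, G, I]
After 16 (swap(4, 1)): [A, H, C, D, E, F, B, G, I]
After 17 (swap(7, 1)): [A, G, C, D, E, F, B, H, I]
After 18 (swap(1, 6)): [A, B, C, D, E, F, G, H, I]

Answer: yes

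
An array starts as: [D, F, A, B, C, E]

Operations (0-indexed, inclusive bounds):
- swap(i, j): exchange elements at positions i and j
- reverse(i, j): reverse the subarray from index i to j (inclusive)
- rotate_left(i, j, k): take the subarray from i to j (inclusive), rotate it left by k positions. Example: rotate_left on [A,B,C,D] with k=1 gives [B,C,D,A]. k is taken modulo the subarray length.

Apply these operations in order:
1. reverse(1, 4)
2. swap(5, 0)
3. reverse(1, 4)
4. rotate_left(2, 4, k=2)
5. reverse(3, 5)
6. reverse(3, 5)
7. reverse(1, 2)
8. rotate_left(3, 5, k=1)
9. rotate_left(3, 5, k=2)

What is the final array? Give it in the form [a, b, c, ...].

After 1 (reverse(1, 4)): [D, C, B, A, F, E]
After 2 (swap(5, 0)): [E, C, B, A, F, D]
After 3 (reverse(1, 4)): [E, F, A, B, C, D]
After 4 (rotate_left(2, 4, k=2)): [E, F, C, A, B, D]
After 5 (reverse(3, 5)): [E, F, C, D, B, A]
After 6 (reverse(3, 5)): [E, F, C, A, B, D]
After 7 (reverse(1, 2)): [E, C, F, A, B, D]
After 8 (rotate_left(3, 5, k=1)): [E, C, F, B, D, A]
After 9 (rotate_left(3, 5, k=2)): [E, C, F, A, B, D]

Answer: [E, C, F, A, B, D]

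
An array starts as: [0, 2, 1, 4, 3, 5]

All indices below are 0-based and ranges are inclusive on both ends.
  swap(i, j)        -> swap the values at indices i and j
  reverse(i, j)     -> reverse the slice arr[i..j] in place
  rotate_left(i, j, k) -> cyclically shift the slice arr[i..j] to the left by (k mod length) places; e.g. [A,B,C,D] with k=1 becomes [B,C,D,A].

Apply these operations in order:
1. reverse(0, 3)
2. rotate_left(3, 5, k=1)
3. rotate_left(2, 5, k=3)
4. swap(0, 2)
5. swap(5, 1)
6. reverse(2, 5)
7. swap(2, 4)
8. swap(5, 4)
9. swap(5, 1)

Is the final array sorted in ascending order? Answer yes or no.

Answer: yes

Derivation:
After 1 (reverse(0, 3)): [4, 1, 2, 0, 3, 5]
After 2 (rotate_left(3, 5, k=1)): [4, 1, 2, 3, 5, 0]
After 3 (rotate_left(2, 5, k=3)): [4, 1, 0, 2, 3, 5]
After 4 (swap(0, 2)): [0, 1, 4, 2, 3, 5]
After 5 (swap(5, 1)): [0, 5, 4, 2, 3, 1]
After 6 (reverse(2, 5)): [0, 5, 1, 3, 2, 4]
After 7 (swap(2, 4)): [0, 5, 2, 3, 1, 4]
After 8 (swap(5, 4)): [0, 5, 2, 3, 4, 1]
After 9 (swap(5, 1)): [0, 1, 2, 3, 4, 5]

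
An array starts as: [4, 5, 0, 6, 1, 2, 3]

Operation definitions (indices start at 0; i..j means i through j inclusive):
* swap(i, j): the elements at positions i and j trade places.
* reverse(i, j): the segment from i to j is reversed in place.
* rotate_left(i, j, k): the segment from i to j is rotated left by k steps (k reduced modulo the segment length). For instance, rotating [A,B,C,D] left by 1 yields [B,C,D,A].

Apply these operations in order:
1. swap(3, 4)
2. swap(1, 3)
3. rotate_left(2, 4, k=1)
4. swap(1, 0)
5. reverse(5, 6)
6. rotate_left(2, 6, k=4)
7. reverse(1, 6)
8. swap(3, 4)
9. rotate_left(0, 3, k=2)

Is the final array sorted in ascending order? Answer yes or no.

Answer: no

Derivation:
After 1 (swap(3, 4)): [4, 5, 0, 1, 6, 2, 3]
After 2 (swap(1, 3)): [4, 1, 0, 5, 6, 2, 3]
After 3 (rotate_left(2, 4, k=1)): [4, 1, 5, 6, 0, 2, 3]
After 4 (swap(1, 0)): [1, 4, 5, 6, 0, 2, 3]
After 5 (reverse(5, 6)): [1, 4, 5, 6, 0, 3, 2]
After 6 (rotate_left(2, 6, k=4)): [1, 4, 2, 5, 6, 0, 3]
After 7 (reverse(1, 6)): [1, 3, 0, 6, 5, 2, 4]
After 8 (swap(3, 4)): [1, 3, 0, 5, 6, 2, 4]
After 9 (rotate_left(0, 3, k=2)): [0, 5, 1, 3, 6, 2, 4]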